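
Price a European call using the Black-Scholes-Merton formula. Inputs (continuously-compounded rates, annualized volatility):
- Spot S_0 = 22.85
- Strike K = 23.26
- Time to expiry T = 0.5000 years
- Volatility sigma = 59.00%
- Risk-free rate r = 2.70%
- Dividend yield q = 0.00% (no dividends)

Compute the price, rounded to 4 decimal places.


d1 = (ln(S/K) + (r - q + 0.5*sigma^2) * T) / (sigma * sqrt(T)) = 0.19832780
d2 = d1 - sigma * sqrt(T) = -0.21886520
exp(-rT) = 0.98659072; exp(-qT) = 1.00000000
C = S_0 * exp(-qT) * N(d1) - K * exp(-rT) * N(d2)
N(d1) = 0.57860570; N(d2) = 0.41337753
C = 22.8500 * 1.00000000 * 0.57860570 - 23.2600 * 0.98659072 * 0.41337753 = 3.7349

Answer: Price = 3.7349


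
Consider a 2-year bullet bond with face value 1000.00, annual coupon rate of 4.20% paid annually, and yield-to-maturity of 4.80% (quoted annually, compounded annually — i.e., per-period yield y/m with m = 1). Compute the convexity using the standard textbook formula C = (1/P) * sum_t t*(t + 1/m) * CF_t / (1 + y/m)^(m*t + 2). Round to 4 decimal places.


Coupon per period c = face * coupon_rate / m = 42.000000
Periods per year m = 1; per-period yield y/m = 0.048000
Number of cashflows N = 2
Cashflows (t years, CF_t, discount factor 1/(1+y/m)^(m*t), PV):
  t = 1.0000: CF_t = 42.000000, DF = 0.954198, PV = 40.076336
  t = 2.0000: CF_t = 1042.000000, DF = 0.910495, PV = 948.735505
Price P = sum_t PV_t = 988.811841
Convexity numerator sum_t t*(t + 1/m) * CF_t / (1+y/m)^(m*t + 2):
  t = 1.0000: term = 72.978585
  t = 2.0000: term = 5182.912044
Convexity = (1/P) * sum = 5255.890629 / 988.811841 = 5.315360

Answer: Convexity = 5.3154


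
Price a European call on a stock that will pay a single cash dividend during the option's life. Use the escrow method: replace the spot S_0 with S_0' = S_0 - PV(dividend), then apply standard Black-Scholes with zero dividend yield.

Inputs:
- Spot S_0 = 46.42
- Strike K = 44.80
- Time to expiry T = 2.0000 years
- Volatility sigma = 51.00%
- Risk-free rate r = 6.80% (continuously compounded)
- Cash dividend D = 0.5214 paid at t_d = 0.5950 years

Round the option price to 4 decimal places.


Answer: Price = 15.6625

Derivation:
PV(D) = D * exp(-r * t_d) = 0.5214 * 0.96034758 = 0.50072523
S_0' = S_0 - PV(D) = 46.4200 - 0.50072523 = 45.91927477
d1 = (ln(S_0'/K) + (r + sigma^2/2)*T) / (sigma*sqrt(T)) = 0.58340028
d2 = d1 - sigma*sqrt(T) = -0.13784864
exp(-rT) = 0.87284263
N(d1) = 0.72018806; N(d2) = 0.44518002
C = S_0' * N(d1) - K * exp(-rT) * N(d2) = 45.91927477 * 0.72018806 - 44.8000 * 0.87284263 * 0.44518002 = 15.6625


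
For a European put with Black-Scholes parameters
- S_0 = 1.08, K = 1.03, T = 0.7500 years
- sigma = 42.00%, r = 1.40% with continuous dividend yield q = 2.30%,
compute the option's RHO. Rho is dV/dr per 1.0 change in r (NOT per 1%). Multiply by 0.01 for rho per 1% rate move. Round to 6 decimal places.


Answer: Rho = -0.403576

Derivation:
d1 = 0.2936300066; d2 = -0.0701006630
phi(d1) = 0.3821095912; exp(-qT) = 0.9828979294; exp(-rT) = 0.9895549326
N(-d2) = 0.5279432305
Rho = -K*T*exp(-rT)*N(-d2) = -1.0300 * 0.7500 * 0.9895549326 * 0.5279432305 = -0.403576


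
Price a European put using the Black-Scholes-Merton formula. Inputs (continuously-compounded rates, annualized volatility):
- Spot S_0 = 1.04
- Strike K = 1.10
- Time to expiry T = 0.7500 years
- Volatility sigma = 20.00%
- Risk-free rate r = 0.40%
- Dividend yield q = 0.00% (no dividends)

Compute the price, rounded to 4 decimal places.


Answer: Price = 0.1055

Derivation:
d1 = (ln(S/K) + (r - q + 0.5*sigma^2) * T) / (sigma * sqrt(T)) = -0.21990964
d2 = d1 - sigma * sqrt(T) = -0.39311472
exp(-rT) = 0.99700450; exp(-qT) = 1.00000000
P = K * exp(-rT) * N(-d2) - S_0 * exp(-qT) * N(-d1)
N(-d1) = 0.58702924; N(-d2) = 0.65288262
P = 1.1000 * 0.99700450 * 0.65288262 - 1.0400 * 1.00000000 * 0.58702924 = 0.1055


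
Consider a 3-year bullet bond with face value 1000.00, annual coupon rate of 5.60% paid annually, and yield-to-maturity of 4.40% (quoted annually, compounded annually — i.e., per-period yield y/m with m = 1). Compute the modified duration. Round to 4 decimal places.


Answer: Modified duration = 2.7265

Derivation:
Coupon per period c = face * coupon_rate / m = 56.000000
Periods per year m = 1; per-period yield y/m = 0.044000
Number of cashflows N = 3
Cashflows (t years, CF_t, discount factor 1/(1+y/m)^(m*t), PV):
  t = 1.0000: CF_t = 56.000000, DF = 0.957854, PV = 53.639847
  t = 2.0000: CF_t = 56.000000, DF = 0.917485, PV = 51.379164
  t = 3.0000: CF_t = 1056.000000, DF = 0.878817, PV = 928.030869
Price P = sum_t PV_t = 1033.049879
First compute Macaulay numerator sum_t t * PV_t:
  t * PV_t at t = 1.0000: 53.639847
  t * PV_t at t = 2.0000: 102.758327
  t * PV_t at t = 3.0000: 2784.092606
Macaulay duration D = 2940.490780 / 1033.049879 = 2.846417
Modified duration = D / (1 + y/m) = 2.846417 / (1 + 0.044000) = 2.726453


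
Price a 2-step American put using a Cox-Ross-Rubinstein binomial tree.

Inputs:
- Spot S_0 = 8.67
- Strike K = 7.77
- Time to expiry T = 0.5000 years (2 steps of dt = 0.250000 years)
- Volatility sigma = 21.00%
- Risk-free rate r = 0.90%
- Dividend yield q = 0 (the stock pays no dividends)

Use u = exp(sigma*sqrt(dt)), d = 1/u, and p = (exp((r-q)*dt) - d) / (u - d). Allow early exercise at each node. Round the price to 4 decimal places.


Answer: Price = V(0,0) = 0.1964

Derivation:
dt = T/N = 0.250000
u = exp(sigma*sqrt(dt)) = 1.110711; d = 1/u = 0.900325
p = (exp((r-q)*dt) - d) / (u - d) = 0.484481
Discount per step: exp(-r*dt) = 0.997753
Stock lattice S(k, i) with i counting down-moves:
  k=0: S(0,0) = 8.6700
  k=1: S(1,0) = 9.6299; S(1,1) = 7.8058
  k=2: S(2,0) = 10.6960; S(2,1) = 8.6700; S(2,2) = 7.0278
Terminal payoffs V(N, i) = max(K - S_T, 0):
  V(2,0) = 0.000000; V(2,1) = 0.000000; V(2,2) = 0.742235
Backward induction: V(k, i) = exp(-r*dt) * [p * V(k+1, i) + (1-p) * V(k+1, i+1)]; then take max(V_cont, immediate exercise) for American.
  V(1,0) = exp(-r*dt) * [p*0.000000 + (1-p)*0.000000] = 0.000000; exercise = 0.000000; V(1,0) = max -> 0.000000
  V(1,1) = exp(-r*dt) * [p*0.000000 + (1-p)*0.742235] = 0.381776; exercise = 0.000000; V(1,1) = max -> 0.381776
  V(0,0) = exp(-r*dt) * [p*0.000000 + (1-p)*0.381776] = 0.196371; exercise = 0.000000; V(0,0) = max -> 0.196371


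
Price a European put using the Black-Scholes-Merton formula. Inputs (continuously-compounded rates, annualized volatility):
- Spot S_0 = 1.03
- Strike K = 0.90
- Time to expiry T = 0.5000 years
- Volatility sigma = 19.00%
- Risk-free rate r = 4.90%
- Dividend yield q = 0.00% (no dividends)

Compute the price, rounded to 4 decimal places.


d1 = (ln(S/K) + (r - q + 0.5*sigma^2) * T) / (sigma * sqrt(T)) = 1.25376968
d2 = d1 - sigma * sqrt(T) = 1.11941939
exp(-rT) = 0.97579769; exp(-qT) = 1.00000000
P = K * exp(-rT) * N(-d2) - S_0 * exp(-qT) * N(-d1)
N(-d1) = 0.10496287; N(-d2) = 0.13148063
P = 0.9000 * 0.97579769 * 0.13148063 - 1.0300 * 1.00000000 * 0.10496287 = 0.0074

Answer: Price = 0.0074


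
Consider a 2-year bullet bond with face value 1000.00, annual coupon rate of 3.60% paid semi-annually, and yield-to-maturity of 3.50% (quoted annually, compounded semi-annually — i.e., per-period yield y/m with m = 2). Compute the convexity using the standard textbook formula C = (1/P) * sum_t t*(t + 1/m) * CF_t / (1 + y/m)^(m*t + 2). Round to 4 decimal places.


Answer: Convexity = 4.6611

Derivation:
Coupon per period c = face * coupon_rate / m = 18.000000
Periods per year m = 2; per-period yield y/m = 0.017500
Number of cashflows N = 4
Cashflows (t years, CF_t, discount factor 1/(1+y/m)^(m*t), PV):
  t = 0.5000: CF_t = 18.000000, DF = 0.982801, PV = 17.690418
  t = 1.0000: CF_t = 18.000000, DF = 0.965898, PV = 17.386160
  t = 1.5000: CF_t = 18.000000, DF = 0.949285, PV = 17.087135
  t = 2.0000: CF_t = 1018.000000, DF = 0.932959, PV = 949.751759
Price P = sum_t PV_t = 1001.915471
Convexity numerator sum_t t*(t + 1/m) * CF_t / (1+y/m)^(m*t + 2):
  t = 0.5000: term = 8.543568
  t = 1.0000: term = 25.189880
  t = 1.5000: term = 49.513277
  t = 2.0000: term = 4586.815537
Convexity = (1/P) * sum = 4670.062261 / 1001.915471 = 4.661134


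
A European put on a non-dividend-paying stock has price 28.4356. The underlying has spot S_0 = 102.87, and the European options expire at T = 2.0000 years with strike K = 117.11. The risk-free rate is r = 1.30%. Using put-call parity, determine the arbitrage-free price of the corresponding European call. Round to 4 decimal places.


Put-call parity: C - P = S_0 * exp(-qT) - K * exp(-rT).
S_0 * exp(-qT) = 102.8700 * 1.00000000 = 102.87000000
K * exp(-rT) = 117.1100 * 0.97433509 = 114.10438234
C = P + S*exp(-qT) - K*exp(-rT)
C = 28.4356 + 102.87000000 - 114.10438234 = 17.2012

Answer: Call price = 17.2012


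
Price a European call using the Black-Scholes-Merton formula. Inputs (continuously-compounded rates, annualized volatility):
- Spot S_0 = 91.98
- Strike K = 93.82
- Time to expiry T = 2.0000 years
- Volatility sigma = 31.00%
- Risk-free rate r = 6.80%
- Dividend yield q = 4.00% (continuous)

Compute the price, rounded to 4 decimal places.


d1 = (ln(S/K) + (r - q + 0.5*sigma^2) * T) / (sigma * sqrt(T)) = 0.30175921
d2 = d1 - sigma * sqrt(T) = -0.13664700
exp(-rT) = 0.87284263; exp(-qT) = 0.92311635
C = S_0 * exp(-qT) * N(d1) - K * exp(-rT) * N(d2)
N(d1) = 0.61858219; N(d2) = 0.44565491
C = 91.9800 * 0.92311635 * 0.61858219 - 93.8200 * 0.87284263 * 0.44565491 = 16.0280

Answer: Price = 16.0280


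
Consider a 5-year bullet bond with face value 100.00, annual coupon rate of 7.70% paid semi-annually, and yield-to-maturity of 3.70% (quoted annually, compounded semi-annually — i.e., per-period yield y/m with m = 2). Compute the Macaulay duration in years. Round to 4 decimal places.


Coupon per period c = face * coupon_rate / m = 3.850000
Periods per year m = 2; per-period yield y/m = 0.018500
Number of cashflows N = 10
Cashflows (t years, CF_t, discount factor 1/(1+y/m)^(m*t), PV):
  t = 0.5000: CF_t = 3.850000, DF = 0.981836, PV = 3.780069
  t = 1.0000: CF_t = 3.850000, DF = 0.964002, PV = 3.711408
  t = 1.5000: CF_t = 3.850000, DF = 0.946492, PV = 3.643994
  t = 2.0000: CF_t = 3.850000, DF = 0.929300, PV = 3.577804
  t = 2.5000: CF_t = 3.850000, DF = 0.912420, PV = 3.512817
  t = 3.0000: CF_t = 3.850000, DF = 0.895847, PV = 3.449011
  t = 3.5000: CF_t = 3.850000, DF = 0.879575, PV = 3.386363
  t = 4.0000: CF_t = 3.850000, DF = 0.863598, PV = 3.324853
  t = 4.5000: CF_t = 3.850000, DF = 0.847912, PV = 3.264461
  t = 5.0000: CF_t = 103.850000, DF = 0.832510, PV = 86.456205
Price P = sum_t PV_t = 118.106984
Macaulay numerator sum_t t * PV_t:
  t * PV_t at t = 0.5000: 1.890034
  t * PV_t at t = 1.0000: 3.711408
  t * PV_t at t = 1.5000: 5.465991
  t * PV_t at t = 2.0000: 7.155609
  t * PV_t at t = 2.5000: 8.782043
  t * PV_t at t = 3.0000: 10.347032
  t * PV_t at t = 3.5000: 11.852270
  t * PV_t at t = 4.0000: 13.299412
  t * PV_t at t = 4.5000: 14.690073
  t * PV_t at t = 5.0000: 432.281024
Macaulay duration D = (sum_t t * PV_t) / P = 509.474896 / 118.106984 = 4.313673

Answer: Macaulay duration = 4.3137 years


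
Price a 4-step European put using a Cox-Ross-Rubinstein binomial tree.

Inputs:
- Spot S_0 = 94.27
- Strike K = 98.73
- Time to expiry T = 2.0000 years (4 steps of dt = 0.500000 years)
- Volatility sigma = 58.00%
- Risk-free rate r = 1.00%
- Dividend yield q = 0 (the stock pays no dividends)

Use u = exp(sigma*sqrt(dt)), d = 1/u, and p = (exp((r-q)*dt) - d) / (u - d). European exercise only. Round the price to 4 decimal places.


Answer: Price = V(0,0) = 30.5662

Derivation:
dt = T/N = 0.500000
u = exp(sigma*sqrt(dt)) = 1.507002; d = 1/u = 0.663569
p = (exp((r-q)*dt) - d) / (u - d) = 0.404826
Discount per step: exp(-r*dt) = 0.995012
Stock lattice S(k, i) with i counting down-moves:
  k=0: S(0,0) = 94.2700
  k=1: S(1,0) = 142.0650; S(1,1) = 62.5547
  k=2: S(2,0) = 214.0922; S(2,1) = 94.2700; S(2,2) = 41.5094
  k=3: S(3,0) = 322.6373; S(3,1) = 142.0650; S(3,2) = 62.5547; S(3,3) = 27.5443
  k=4: S(4,0) = 486.2149; S(4,1) = 214.0922; S(4,2) = 94.2700; S(4,3) = 41.5094; S(4,4) = 18.2776
Terminal payoffs V(N, i) = max(K - S_T, 0):
  V(4,0) = 0.000000; V(4,1) = 0.000000; V(4,2) = 4.460000; V(4,3) = 57.220632; V(4,4) = 80.452418
Backward induction: V(k, i) = exp(-r*dt) * [p * V(k+1, i) + (1-p) * V(k+1, i+1)].
  V(3,0) = exp(-r*dt) * [p*0.000000 + (1-p)*0.000000] = 0.000000
  V(3,1) = exp(-r*dt) * [p*0.000000 + (1-p)*4.460000] = 2.641237
  V(3,2) = exp(-r*dt) * [p*4.460000 + (1-p)*57.220632] = 35.682901
  V(3,3) = exp(-r*dt) * [p*57.220632 + (1-p)*80.452418] = 70.693238
  V(2,0) = exp(-r*dt) * [p*0.000000 + (1-p)*2.641237] = 1.564156
  V(2,1) = exp(-r*dt) * [p*2.641237 + (1-p)*35.682901] = 22.195525
  V(2,2) = exp(-r*dt) * [p*35.682901 + (1-p)*70.693238] = 56.238252
  V(1,0) = exp(-r*dt) * [p*1.564156 + (1-p)*22.195525] = 13.774368
  V(1,1) = exp(-r*dt) * [p*22.195525 + (1-p)*56.238252] = 42.245120
  V(0,0) = exp(-r*dt) * [p*13.774368 + (1-p)*42.245120] = 30.566209


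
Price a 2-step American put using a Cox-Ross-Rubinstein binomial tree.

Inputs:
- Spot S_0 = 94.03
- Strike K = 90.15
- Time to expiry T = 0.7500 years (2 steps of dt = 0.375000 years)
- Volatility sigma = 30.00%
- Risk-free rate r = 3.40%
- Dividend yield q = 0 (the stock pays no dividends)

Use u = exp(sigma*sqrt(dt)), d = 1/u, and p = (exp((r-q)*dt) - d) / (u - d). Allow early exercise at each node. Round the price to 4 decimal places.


Answer: Price = V(0,0) = 6.3738

Derivation:
dt = T/N = 0.375000
u = exp(sigma*sqrt(dt)) = 1.201669; d = 1/u = 0.832176
p = (exp((r-q)*dt) - d) / (u - d) = 0.488928
Discount per step: exp(-r*dt) = 0.987331
Stock lattice S(k, i) with i counting down-moves:
  k=0: S(0,0) = 94.0300
  k=1: S(1,0) = 112.9930; S(1,1) = 78.2495
  k=2: S(2,0) = 135.7802; S(2,1) = 94.0300; S(2,2) = 65.1173
Terminal payoffs V(N, i) = max(K - S_T, 0):
  V(2,0) = 0.000000; V(2,1) = 0.000000; V(2,2) = 25.032690
Backward induction: V(k, i) = exp(-r*dt) * [p * V(k+1, i) + (1-p) * V(k+1, i+1)]; then take max(V_cont, immediate exercise) for American.
  V(1,0) = exp(-r*dt) * [p*0.000000 + (1-p)*0.000000] = 0.000000; exercise = 0.000000; V(1,0) = max -> 0.000000
  V(1,1) = exp(-r*dt) * [p*0.000000 + (1-p)*25.032690] = 12.631415; exercise = 11.900523; V(1,1) = max -> 12.631415
  V(0,0) = exp(-r*dt) * [p*0.000000 + (1-p)*12.631415] = 6.373772; exercise = 0.000000; V(0,0) = max -> 6.373772


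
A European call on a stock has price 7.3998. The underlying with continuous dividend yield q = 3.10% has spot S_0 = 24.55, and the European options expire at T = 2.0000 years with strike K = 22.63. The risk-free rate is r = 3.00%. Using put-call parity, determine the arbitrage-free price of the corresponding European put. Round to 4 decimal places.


Put-call parity: C - P = S_0 * exp(-qT) - K * exp(-rT).
S_0 * exp(-qT) = 24.5500 * 0.93988289 = 23.07412487
K * exp(-rT) = 22.6300 * 0.94176453 = 21.31213140
P = C - S*exp(-qT) + K*exp(-rT)
P = 7.3998 - 23.07412487 + 21.31213140 = 5.6378

Answer: Put price = 5.6378


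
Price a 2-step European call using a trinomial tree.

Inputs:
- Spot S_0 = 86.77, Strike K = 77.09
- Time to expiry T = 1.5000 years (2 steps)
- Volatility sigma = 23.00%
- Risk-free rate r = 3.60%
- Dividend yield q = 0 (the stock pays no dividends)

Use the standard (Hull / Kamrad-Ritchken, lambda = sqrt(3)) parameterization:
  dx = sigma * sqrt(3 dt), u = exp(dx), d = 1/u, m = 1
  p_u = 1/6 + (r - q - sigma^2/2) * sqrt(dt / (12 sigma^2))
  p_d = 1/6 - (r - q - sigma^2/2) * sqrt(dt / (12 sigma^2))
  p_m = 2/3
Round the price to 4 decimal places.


dt = T/N = 0.750000; dx = sigma*sqrt(3*dt) = 0.345000
u = exp(dx) = 1.411990; d = 1/u = 0.708220
p_u = 0.177047, p_m = 0.666667, p_d = 0.156286
Discount per step: exp(-r*dt) = 0.973361
Stock lattice S(k, j) with j the centered position index:
  k=0: S(0,+0) = 86.7700
  k=1: S(1,-1) = 61.4523; S(1,+0) = 86.7700; S(1,+1) = 122.5184
  k=2: S(2,-2) = 43.5218; S(2,-1) = 61.4523; S(2,+0) = 86.7700; S(2,+1) = 122.5184; S(2,+2) = 172.9947
Terminal payoffs V(N, j) = max(S_T - K, 0):
  V(2,-2) = 0.000000; V(2,-1) = 0.000000; V(2,+0) = 9.680000; V(2,+1) = 45.428365; V(2,+2) = 95.904697
Backward induction: V(k, j) = exp(-r*dt) * [p_u * V(k+1, j+1) + p_m * V(k+1, j) + p_d * V(k+1, j-1)]
  V(1,-1) = exp(-r*dt) * [p_u*9.680000 + p_m*0.000000 + p_d*0.000000] = 1.668162
  V(1,+0) = exp(-r*dt) * [p_u*45.428365 + p_m*9.680000 + p_d*0.000000] = 14.110130
  V(1,+1) = exp(-r*dt) * [p_u*95.904697 + p_m*45.428365 + p_d*9.680000] = 47.478689
  V(0,+0) = exp(-r*dt) * [p_u*47.478689 + p_m*14.110130 + p_d*1.668162] = 17.591975

Answer: Price = V(0,0) = 17.5920


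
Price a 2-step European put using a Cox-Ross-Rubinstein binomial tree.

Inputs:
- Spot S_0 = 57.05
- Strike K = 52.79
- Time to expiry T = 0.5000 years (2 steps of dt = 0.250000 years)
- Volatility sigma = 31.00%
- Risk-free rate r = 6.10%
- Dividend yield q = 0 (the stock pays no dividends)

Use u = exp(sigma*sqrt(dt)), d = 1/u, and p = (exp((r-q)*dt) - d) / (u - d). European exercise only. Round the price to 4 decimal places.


dt = T/N = 0.250000
u = exp(sigma*sqrt(dt)) = 1.167658; d = 1/u = 0.856415
p = (exp((r-q)*dt) - d) / (u - d) = 0.510700
Discount per step: exp(-r*dt) = 0.984866
Stock lattice S(k, i) with i counting down-moves:
  k=0: S(0,0) = 57.0500
  k=1: S(1,0) = 66.6149; S(1,1) = 48.8585
  k=2: S(2,0) = 77.7834; S(2,1) = 57.0500; S(2,2) = 41.8431
Terminal payoffs V(N, i) = max(K - S_T, 0):
  V(2,0) = 0.000000; V(2,1) = 0.000000; V(2,2) = 10.946851
Backward induction: V(k, i) = exp(-r*dt) * [p * V(k+1, i) + (1-p) * V(k+1, i+1)].
  V(1,0) = exp(-r*dt) * [p*0.000000 + (1-p)*0.000000] = 0.000000
  V(1,1) = exp(-r*dt) * [p*0.000000 + (1-p)*10.946851] = 5.275230
  V(0,0) = exp(-r*dt) * [p*0.000000 + (1-p)*5.275230] = 2.542106

Answer: Price = V(0,0) = 2.5421


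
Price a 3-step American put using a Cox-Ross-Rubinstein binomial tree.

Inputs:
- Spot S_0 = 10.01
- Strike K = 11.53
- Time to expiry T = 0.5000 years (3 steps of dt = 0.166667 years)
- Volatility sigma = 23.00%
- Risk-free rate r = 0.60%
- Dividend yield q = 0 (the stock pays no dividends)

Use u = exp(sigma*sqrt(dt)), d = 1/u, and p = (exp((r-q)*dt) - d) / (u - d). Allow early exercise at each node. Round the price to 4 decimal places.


dt = T/N = 0.166667
u = exp(sigma*sqrt(dt)) = 1.098447; d = 1/u = 0.910376
p = (exp((r-q)*dt) - d) / (u - d) = 0.481863
Discount per step: exp(-r*dt) = 0.999000
Stock lattice S(k, i) with i counting down-moves:
  k=0: S(0,0) = 10.0100
  k=1: S(1,0) = 10.9955; S(1,1) = 9.1129
  k=2: S(2,0) = 12.0779; S(2,1) = 10.0100; S(2,2) = 8.2961
  k=3: S(3,0) = 13.2669; S(3,1) = 10.9955; S(3,2) = 9.1129; S(3,3) = 7.5526
Terminal payoffs V(N, i) = max(K - S_T, 0):
  V(3,0) = 0.000000; V(3,1) = 0.534548; V(3,2) = 2.417132; V(3,3) = 3.977389
Backward induction: V(k, i) = exp(-r*dt) * [p * V(k+1, i) + (1-p) * V(k+1, i+1)]; then take max(V_cont, immediate exercise) for American.
  V(2,0) = exp(-r*dt) * [p*0.000000 + (1-p)*0.534548] = 0.276693; exercise = 0.000000; V(2,0) = max -> 0.276693
  V(2,1) = exp(-r*dt) * [p*0.534548 + (1-p)*2.417132] = 1.508476; exercise = 1.520000; V(2,1) = max -> 1.520000
  V(2,2) = exp(-r*dt) * [p*2.417132 + (1-p)*3.977389] = 3.222335; exercise = 3.233860; V(2,2) = max -> 3.233860
  V(1,0) = exp(-r*dt) * [p*0.276693 + (1-p)*1.520000] = 0.919976; exercise = 0.534548; V(1,0) = max -> 0.919976
  V(1,1) = exp(-r*dt) * [p*1.520000 + (1-p)*3.233860] = 2.405608; exercise = 2.417132; V(1,1) = max -> 2.417132
  V(0,0) = exp(-r*dt) * [p*0.919976 + (1-p)*2.417132] = 1.694013; exercise = 1.520000; V(0,0) = max -> 1.694013

Answer: Price = V(0,0) = 1.6940


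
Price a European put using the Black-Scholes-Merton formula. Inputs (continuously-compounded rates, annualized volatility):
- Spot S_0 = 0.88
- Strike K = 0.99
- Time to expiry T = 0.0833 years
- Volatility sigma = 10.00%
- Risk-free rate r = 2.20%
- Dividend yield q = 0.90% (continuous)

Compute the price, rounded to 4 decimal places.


Answer: Price = 0.1088

Derivation:
d1 = (ln(S/K) + (r - q + 0.5*sigma^2) * T) / (sigma * sqrt(T)) = -4.02898918
d2 = d1 - sigma * sqrt(T) = -4.05785092
exp(-rT) = 0.99816908; exp(-qT) = 0.99925058
P = K * exp(-rT) * N(-d2) - S_0 * exp(-qT) * N(-d1)
N(-d1) = 0.99997199; N(-d2) = 0.99997524
P = 0.9900 * 0.99816908 * 0.99997524 - 0.8800 * 0.99925058 * 0.99997199 = 0.1088


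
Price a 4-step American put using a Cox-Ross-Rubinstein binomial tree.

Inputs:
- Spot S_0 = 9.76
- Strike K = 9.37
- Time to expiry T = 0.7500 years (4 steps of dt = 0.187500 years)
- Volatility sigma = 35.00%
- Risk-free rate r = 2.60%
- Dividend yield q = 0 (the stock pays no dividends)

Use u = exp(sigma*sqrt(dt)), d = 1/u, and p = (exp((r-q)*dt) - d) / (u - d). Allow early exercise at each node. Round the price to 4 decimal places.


Answer: Price = V(0,0) = 0.8766

Derivation:
dt = T/N = 0.187500
u = exp(sigma*sqrt(dt)) = 1.163642; d = 1/u = 0.859371
p = (exp((r-q)*dt) - d) / (u - d) = 0.478245
Discount per step: exp(-r*dt) = 0.995137
Stock lattice S(k, i) with i counting down-moves:
  k=0: S(0,0) = 9.7600
  k=1: S(1,0) = 11.3571; S(1,1) = 8.3875
  k=2: S(2,0) = 13.2156; S(2,1) = 9.7600; S(2,2) = 7.2079
  k=3: S(3,0) = 15.3783; S(3,1) = 11.3571; S(3,2) = 8.3875; S(3,3) = 6.1943
  k=4: S(4,0) = 17.8948; S(4,1) = 13.2156; S(4,2) = 9.7600; S(4,3) = 7.2079; S(4,4) = 5.3232
Terminal payoffs V(N, i) = max(K - S_T, 0):
  V(4,0) = 0.000000; V(4,1) = 0.000000; V(4,2) = 0.000000; V(4,3) = 2.162058; V(4,4) = 4.046800
Backward induction: V(k, i) = exp(-r*dt) * [p * V(k+1, i) + (1-p) * V(k+1, i+1)]; then take max(V_cont, immediate exercise) for American.
  V(3,0) = exp(-r*dt) * [p*0.000000 + (1-p)*0.000000] = 0.000000; exercise = 0.000000; V(3,0) = max -> 0.000000
  V(3,1) = exp(-r*dt) * [p*0.000000 + (1-p)*0.000000] = 0.000000; exercise = 0.000000; V(3,1) = max -> 0.000000
  V(3,2) = exp(-r*dt) * [p*0.000000 + (1-p)*2.162058] = 1.122579; exercise = 0.982538; V(3,2) = max -> 1.122579
  V(3,3) = exp(-r*dt) * [p*2.162058 + (1-p)*4.046800] = 3.130135; exercise = 3.175703; V(3,3) = max -> 3.175703
  V(2,0) = exp(-r*dt) * [p*0.000000 + (1-p)*0.000000] = 0.000000; exercise = 0.000000; V(2,0) = max -> 0.000000
  V(2,1) = exp(-r*dt) * [p*0.000000 + (1-p)*1.122579] = 0.582863; exercise = 0.000000; V(2,1) = max -> 0.582863
  V(2,2) = exp(-r*dt) * [p*1.122579 + (1-p)*3.175703] = 2.183138; exercise = 2.162058; V(2,2) = max -> 2.183138
  V(1,0) = exp(-r*dt) * [p*0.000000 + (1-p)*0.582863] = 0.302633; exercise = 0.000000; V(1,0) = max -> 0.302633
  V(1,1) = exp(-r*dt) * [p*0.582863 + (1-p)*2.183138] = 1.410920; exercise = 0.982538; V(1,1) = max -> 1.410920
  V(0,0) = exp(-r*dt) * [p*0.302633 + (1-p)*1.410920] = 0.876604; exercise = 0.000000; V(0,0) = max -> 0.876604


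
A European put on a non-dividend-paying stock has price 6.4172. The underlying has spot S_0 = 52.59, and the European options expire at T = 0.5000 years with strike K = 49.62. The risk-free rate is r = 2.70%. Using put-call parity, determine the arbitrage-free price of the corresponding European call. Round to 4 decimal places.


Answer: Call price = 10.0526

Derivation:
Put-call parity: C - P = S_0 * exp(-qT) - K * exp(-rT).
S_0 * exp(-qT) = 52.5900 * 1.00000000 = 52.59000000
K * exp(-rT) = 49.6200 * 0.98659072 = 48.95463134
C = P + S*exp(-qT) - K*exp(-rT)
C = 6.4172 + 52.59000000 - 48.95463134 = 10.0526


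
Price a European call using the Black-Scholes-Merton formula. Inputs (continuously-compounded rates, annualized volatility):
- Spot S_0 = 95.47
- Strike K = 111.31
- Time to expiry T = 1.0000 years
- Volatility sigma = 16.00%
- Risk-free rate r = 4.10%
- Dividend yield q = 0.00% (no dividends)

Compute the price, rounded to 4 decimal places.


Answer: Price = 2.2923

Derivation:
d1 = (ln(S/K) + (r - q + 0.5*sigma^2) * T) / (sigma * sqrt(T)) = -0.62316900
d2 = d1 - sigma * sqrt(T) = -0.78316900
exp(-rT) = 0.95982913; exp(-qT) = 1.00000000
C = S_0 * exp(-qT) * N(d1) - K * exp(-rT) * N(d2)
N(d1) = 0.26658674; N(d2) = 0.21676394
C = 95.4700 * 1.00000000 * 0.26658674 - 111.3100 * 0.95982913 * 0.21676394 = 2.2923


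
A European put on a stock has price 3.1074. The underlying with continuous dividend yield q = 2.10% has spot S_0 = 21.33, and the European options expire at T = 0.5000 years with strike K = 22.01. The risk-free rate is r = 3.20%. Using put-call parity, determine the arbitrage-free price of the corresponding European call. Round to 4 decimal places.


Answer: Call price = 2.5540

Derivation:
Put-call parity: C - P = S_0 * exp(-qT) - K * exp(-rT).
S_0 * exp(-qT) = 21.3300 * 0.98955493 = 21.10720671
K * exp(-rT) = 22.0100 * 0.98412732 = 21.66064231
C = P + S*exp(-qT) - K*exp(-rT)
C = 3.1074 + 21.10720671 - 21.66064231 = 2.5540


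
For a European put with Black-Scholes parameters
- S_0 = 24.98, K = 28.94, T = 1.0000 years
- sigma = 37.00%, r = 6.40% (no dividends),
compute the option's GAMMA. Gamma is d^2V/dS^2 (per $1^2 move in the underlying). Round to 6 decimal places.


d1 = -0.0397276122; d2 = -0.4097276122
phi(d1) = 0.3986275826; exp(-qT) = 1.0000000000; exp(-rT) = 0.9380049995
Gamma = exp(-qT) * phi(d1) / (S * sigma * sqrt(T)) = 1.0000000000 * 0.3986275826 / (24.9800 * 0.3700 * 1.0000000000) = 0.043129

Answer: Gamma = 0.043129


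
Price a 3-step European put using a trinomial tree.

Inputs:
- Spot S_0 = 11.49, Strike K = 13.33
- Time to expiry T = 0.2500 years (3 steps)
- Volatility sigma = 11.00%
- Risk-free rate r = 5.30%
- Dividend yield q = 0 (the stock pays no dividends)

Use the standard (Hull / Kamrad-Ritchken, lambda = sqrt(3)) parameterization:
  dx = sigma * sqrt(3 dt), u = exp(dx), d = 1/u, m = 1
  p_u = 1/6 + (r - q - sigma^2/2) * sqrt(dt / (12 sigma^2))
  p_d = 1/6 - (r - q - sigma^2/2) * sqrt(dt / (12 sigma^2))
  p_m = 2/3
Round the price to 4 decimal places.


dt = T/N = 0.083333; dx = sigma*sqrt(3*dt) = 0.055000
u = exp(dx) = 1.056541; d = 1/u = 0.946485
p_u = 0.202235, p_m = 0.666667, p_d = 0.131098
Discount per step: exp(-r*dt) = 0.995593
Stock lattice S(k, j) with j the centered position index:
  k=0: S(0,+0) = 11.4900
  k=1: S(1,-1) = 10.8751; S(1,+0) = 11.4900; S(1,+1) = 12.1397
  k=2: S(2,-2) = 10.2931; S(2,-1) = 10.8751; S(2,+0) = 11.4900; S(2,+1) = 12.1397; S(2,+2) = 12.8260
  k=3: S(3,-3) = 9.7423; S(3,-2) = 10.2931; S(3,-1) = 10.8751; S(3,+0) = 11.4900; S(3,+1) = 12.1397; S(3,+2) = 12.8260; S(3,+3) = 13.5512
Terminal payoffs V(N, j) = max(K - S_T, 0):
  V(3,-3) = 3.587701; V(3,-2) = 3.036866; V(3,-1) = 2.454886; V(3,+0) = 1.840000; V(3,+1) = 1.190348; V(3,+2) = 0.503965; V(3,+3) = 0.000000
Backward induction: V(k, j) = exp(-r*dt) * [p_u * V(k+1, j+1) + p_m * V(k+1, j) + p_d * V(k+1, j-1)]
  V(2,-2) = exp(-r*dt) * [p_u*2.454886 + p_m*3.036866 + p_d*3.587701] = 2.978200
  V(2,-1) = exp(-r*dt) * [p_u*1.840000 + p_m*2.454886 + p_d*3.036866] = 2.396224
  V(2,+0) = exp(-r*dt) * [p_u*1.190348 + p_m*1.840000 + p_d*2.454886] = 1.781343
  V(2,+1) = exp(-r*dt) * [p_u*0.503965 + p_m*1.190348 + p_d*1.840000] = 1.131697
  V(2,+2) = exp(-r*dt) * [p_u*0.000000 + p_m*0.503965 + p_d*1.190348] = 0.489861
  V(1,-1) = exp(-r*dt) * [p_u*1.781343 + p_m*2.396224 + p_d*2.978200] = 2.337822
  V(1,+0) = exp(-r*dt) * [p_u*1.131697 + p_m*1.781343 + p_d*2.396224] = 1.722946
  V(1,+1) = exp(-r*dt) * [p_u*0.489861 + p_m*1.131697 + p_d*1.781343] = 1.082272
  V(0,+0) = exp(-r*dt) * [p_u*1.082272 + p_m*1.722946 + p_d*2.337822] = 1.666611

Answer: Price = V(0,0) = 1.6666


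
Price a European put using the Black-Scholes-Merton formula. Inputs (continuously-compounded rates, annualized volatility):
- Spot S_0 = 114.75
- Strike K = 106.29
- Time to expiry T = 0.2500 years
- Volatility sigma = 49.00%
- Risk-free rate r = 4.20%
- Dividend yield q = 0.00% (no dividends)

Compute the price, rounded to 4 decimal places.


Answer: Price = 6.6025

Derivation:
d1 = (ln(S/K) + (r - q + 0.5*sigma^2) * T) / (sigma * sqrt(T)) = 0.47794752
d2 = d1 - sigma * sqrt(T) = 0.23294752
exp(-rT) = 0.98955493; exp(-qT) = 1.00000000
P = K * exp(-rT) * N(-d2) - S_0 * exp(-qT) * N(-d1)
N(-d1) = 0.31634378; N(-d2) = 0.40790108
P = 106.2900 * 0.98955493 * 0.40790108 - 114.7500 * 1.00000000 * 0.31634378 = 6.6025


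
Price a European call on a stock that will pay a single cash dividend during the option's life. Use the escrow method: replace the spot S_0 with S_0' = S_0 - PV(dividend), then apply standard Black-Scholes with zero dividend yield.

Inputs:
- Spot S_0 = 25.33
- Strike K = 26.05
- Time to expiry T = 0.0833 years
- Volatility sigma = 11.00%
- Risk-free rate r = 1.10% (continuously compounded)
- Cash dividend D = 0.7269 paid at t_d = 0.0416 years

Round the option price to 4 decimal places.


PV(D) = D * exp(-r * t_d) = 0.7269 * 0.99954250 = 0.72656745
S_0' = S_0 - PV(D) = 25.3300 - 0.72656745 = 24.60343255
d1 = (ln(S_0'/K) + (r + sigma^2/2)*T) / (sigma*sqrt(T)) = -1.75480936
d2 = d1 - sigma*sqrt(T) = -1.78655727
exp(-rT) = 0.99908412
N(d1) = 0.03964596; N(d2) = 0.03700454
C = S_0' * N(d1) - K * exp(-rT) * N(d2) = 24.60343255 * 0.03964596 - 26.0500 * 0.99908412 * 0.03700454 = 0.0123

Answer: Price = 0.0123


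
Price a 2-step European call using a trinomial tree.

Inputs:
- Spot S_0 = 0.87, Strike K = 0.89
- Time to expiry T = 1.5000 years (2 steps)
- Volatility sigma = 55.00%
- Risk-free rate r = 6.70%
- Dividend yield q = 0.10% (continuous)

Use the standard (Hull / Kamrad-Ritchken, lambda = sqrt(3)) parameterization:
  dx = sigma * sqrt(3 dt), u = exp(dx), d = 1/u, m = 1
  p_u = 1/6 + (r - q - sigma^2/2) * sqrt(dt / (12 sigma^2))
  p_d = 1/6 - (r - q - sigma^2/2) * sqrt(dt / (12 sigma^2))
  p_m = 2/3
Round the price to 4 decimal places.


dt = T/N = 0.750000; dx = sigma*sqrt(3*dt) = 0.825000
u = exp(dx) = 2.281881; d = 1/u = 0.438235
p_u = 0.127917, p_m = 0.666667, p_d = 0.205417
Discount per step: exp(-r*dt) = 0.950992
Stock lattice S(k, j) with j the centered position index:
  k=0: S(0,+0) = 0.8700
  k=1: S(1,-1) = 0.3813; S(1,+0) = 0.8700; S(1,+1) = 1.9852
  k=2: S(2,-2) = 0.1671; S(2,-1) = 0.3813; S(2,+0) = 0.8700; S(2,+1) = 1.9852; S(2,+2) = 4.5301
Terminal payoffs V(N, j) = max(S_T - K, 0):
  V(2,-2) = 0.000000; V(2,-1) = 0.000000; V(2,+0) = 0.000000; V(2,+1) = 1.095236; V(2,+2) = 3.640072
Backward induction: V(k, j) = exp(-r*dt) * [p_u * V(k+1, j+1) + p_m * V(k+1, j) + p_d * V(k+1, j-1)]
  V(1,-1) = exp(-r*dt) * [p_u*0.000000 + p_m*0.000000 + p_d*0.000000] = 0.000000
  V(1,+0) = exp(-r*dt) * [p_u*1.095236 + p_m*0.000000 + p_d*0.000000] = 0.133233
  V(1,+1) = exp(-r*dt) * [p_u*3.640072 + p_m*1.095236 + p_d*0.000000] = 1.137180
  V(0,+0) = exp(-r*dt) * [p_u*1.137180 + p_m*0.133233 + p_d*0.000000] = 0.222804

Answer: Price = V(0,0) = 0.2228


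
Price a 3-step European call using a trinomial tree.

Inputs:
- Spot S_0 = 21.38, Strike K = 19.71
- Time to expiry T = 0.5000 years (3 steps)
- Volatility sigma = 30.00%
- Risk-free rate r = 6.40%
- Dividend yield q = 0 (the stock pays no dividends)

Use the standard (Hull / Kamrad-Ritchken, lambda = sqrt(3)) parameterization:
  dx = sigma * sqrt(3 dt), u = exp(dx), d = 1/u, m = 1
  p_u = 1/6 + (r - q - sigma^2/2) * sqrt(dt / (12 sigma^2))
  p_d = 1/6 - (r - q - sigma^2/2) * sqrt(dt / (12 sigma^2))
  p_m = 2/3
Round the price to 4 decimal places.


dt = T/N = 0.166667; dx = sigma*sqrt(3*dt) = 0.212132
u = exp(dx) = 1.236311; d = 1/u = 0.808858
p_u = 0.174131, p_m = 0.666667, p_d = 0.159203
Discount per step: exp(-r*dt) = 0.989390
Stock lattice S(k, j) with j the centered position index:
  k=0: S(0,+0) = 21.3800
  k=1: S(1,-1) = 17.2934; S(1,+0) = 21.3800; S(1,+1) = 26.4323
  k=2: S(2,-2) = 13.9879; S(2,-1) = 17.2934; S(2,+0) = 21.3800; S(2,+1) = 26.4323; S(2,+2) = 32.6786
  k=3: S(3,-3) = 11.3142; S(3,-2) = 13.9879; S(3,-1) = 17.2934; S(3,+0) = 21.3800; S(3,+1) = 26.4323; S(3,+2) = 32.6786; S(3,+3) = 40.4009
Terminal payoffs V(N, j) = max(S_T - K, 0):
  V(3,-3) = 0.000000; V(3,-2) = 0.000000; V(3,-1) = 0.000000; V(3,+0) = 1.670000; V(3,+1) = 6.722332; V(3,+2) = 12.968585; V(3,+3) = 20.690898
Backward induction: V(k, j) = exp(-r*dt) * [p_u * V(k+1, j+1) + p_m * V(k+1, j) + p_d * V(k+1, j-1)]
  V(2,-2) = exp(-r*dt) * [p_u*0.000000 + p_m*0.000000 + p_d*0.000000] = 0.000000
  V(2,-1) = exp(-r*dt) * [p_u*1.670000 + p_m*0.000000 + p_d*0.000000] = 0.287713
  V(2,+0) = exp(-r*dt) * [p_u*6.722332 + p_m*1.670000 + p_d*0.000000] = 2.259665
  V(2,+1) = exp(-r*dt) * [p_u*12.968585 + p_m*6.722332 + p_d*1.670000] = 6.931320
  V(2,+2) = exp(-r*dt) * [p_u*20.690898 + p_m*12.968585 + p_d*6.722332] = 13.177542
  V(1,-1) = exp(-r*dt) * [p_u*2.259665 + p_m*0.287713 + p_d*0.000000] = 0.579075
  V(1,+0) = exp(-r*dt) * [p_u*6.931320 + p_m*2.259665 + p_d*0.287713] = 2.729927
  V(1,+1) = exp(-r*dt) * [p_u*13.177542 + p_m*6.931320 + p_d*2.259665] = 7.198048
  V(0,+0) = exp(-r*dt) * [p_u*7.198048 + p_m*2.729927 + p_d*0.579075] = 3.131956

Answer: Price = V(0,0) = 3.1320


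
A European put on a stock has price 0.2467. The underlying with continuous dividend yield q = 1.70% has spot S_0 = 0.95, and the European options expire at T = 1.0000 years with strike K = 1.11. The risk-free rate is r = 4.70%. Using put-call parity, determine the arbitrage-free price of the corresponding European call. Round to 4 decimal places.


Put-call parity: C - P = S_0 * exp(-qT) - K * exp(-rT).
S_0 * exp(-qT) = 0.9500 * 0.98314368 = 0.93398650
K * exp(-rT) = 1.1100 * 0.95408740 = 1.05903701
C = P + S*exp(-qT) - K*exp(-rT)
C = 0.2467 + 0.93398650 - 1.05903701 = 0.1216

Answer: Call price = 0.1216


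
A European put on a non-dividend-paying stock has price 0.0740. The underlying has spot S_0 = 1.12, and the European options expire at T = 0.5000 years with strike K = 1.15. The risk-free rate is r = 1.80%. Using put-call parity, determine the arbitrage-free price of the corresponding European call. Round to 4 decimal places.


Answer: Call price = 0.0543

Derivation:
Put-call parity: C - P = S_0 * exp(-qT) - K * exp(-rT).
S_0 * exp(-qT) = 1.1200 * 1.00000000 = 1.12000000
K * exp(-rT) = 1.1500 * 0.99104038 = 1.13969644
C = P + S*exp(-qT) - K*exp(-rT)
C = 0.0740 + 1.12000000 - 1.13969644 = 0.0543


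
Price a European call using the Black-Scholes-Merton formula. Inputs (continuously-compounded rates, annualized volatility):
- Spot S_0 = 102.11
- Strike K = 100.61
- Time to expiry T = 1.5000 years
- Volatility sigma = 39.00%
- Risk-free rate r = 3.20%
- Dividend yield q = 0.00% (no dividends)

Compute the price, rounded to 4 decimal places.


Answer: Price = 21.9534

Derivation:
d1 = (ln(S/K) + (r - q + 0.5*sigma^2) * T) / (sigma * sqrt(T)) = 0.37030006
d2 = d1 - sigma * sqrt(T) = -0.10735044
exp(-rT) = 0.95313379; exp(-qT) = 1.00000000
C = S_0 * exp(-qT) * N(d1) - K * exp(-rT) * N(d2)
N(d1) = 0.64442053; N(d2) = 0.45725548
C = 102.1100 * 1.00000000 * 0.64442053 - 100.6100 * 0.95313379 * 0.45725548 = 21.9534


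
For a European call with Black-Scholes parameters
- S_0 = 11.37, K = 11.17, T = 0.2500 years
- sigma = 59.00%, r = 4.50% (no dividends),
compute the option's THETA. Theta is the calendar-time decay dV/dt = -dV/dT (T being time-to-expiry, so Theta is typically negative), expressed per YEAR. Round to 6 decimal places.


Answer: Theta = -2.835352

Derivation:
d1 = 0.2457938803; d2 = -0.0492061197
phi(d1) = 0.3870714998; exp(-qT) = 1.0000000000; exp(-rT) = 0.9888130446
Theta = -S*exp(-qT)*phi(d1)*sigma/(2*sqrt(T)) - r*K*exp(-rT)*N(d2) + q*S*exp(-qT)*N(d1)
N(d1) = 0.5970791027; N(d2) = 0.4803775172; sqrt(T) = 0.5000000000
Term 1 = -11.3700 * 1.0000000000 * 0.3870714998 * 0.5900 / (2 * 0.5000000000) = -2.5965917421
Term 2 = -0.0450 * 11.1700 * 0.9888130446 * 0.4803775172 = -0.2387605371
Term 3 = 0 (no dividend yield, q = 0)
Theta = -2.5965917421 + (-0.2387605371) + (0.0000000000) = -2.835352


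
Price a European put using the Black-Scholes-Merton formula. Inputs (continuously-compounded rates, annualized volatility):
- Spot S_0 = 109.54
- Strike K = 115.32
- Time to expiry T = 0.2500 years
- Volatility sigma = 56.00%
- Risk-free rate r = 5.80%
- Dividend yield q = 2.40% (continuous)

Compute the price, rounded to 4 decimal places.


Answer: Price = 14.9210

Derivation:
d1 = (ln(S/K) + (r - q + 0.5*sigma^2) * T) / (sigma * sqrt(T)) = -0.01328962
d2 = d1 - sigma * sqrt(T) = -0.29328962
exp(-rT) = 0.98560462; exp(-qT) = 0.99401796
P = K * exp(-rT) * N(-d2) - S_0 * exp(-qT) * N(-d1)
N(-d1) = 0.50530163; N(-d2) = 0.61534961
P = 115.3200 * 0.98560462 * 0.61534961 - 109.5400 * 0.99401796 * 0.50530163 = 14.9210


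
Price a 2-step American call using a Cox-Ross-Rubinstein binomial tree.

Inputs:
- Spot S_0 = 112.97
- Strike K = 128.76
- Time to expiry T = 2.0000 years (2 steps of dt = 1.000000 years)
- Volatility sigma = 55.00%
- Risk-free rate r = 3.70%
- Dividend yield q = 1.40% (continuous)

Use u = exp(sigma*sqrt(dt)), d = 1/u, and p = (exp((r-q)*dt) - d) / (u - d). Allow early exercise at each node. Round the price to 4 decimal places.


Answer: Price = V(0,0) = 29.1411

Derivation:
dt = T/N = 1.000000
u = exp(sigma*sqrt(dt)) = 1.733253; d = 1/u = 0.576950
p = (exp((r-q)*dt) - d) / (u - d) = 0.385986
Discount per step: exp(-r*dt) = 0.963676
Stock lattice S(k, i) with i counting down-moves:
  k=0: S(0,0) = 112.9700
  k=1: S(1,0) = 195.8056; S(1,1) = 65.1780
  k=2: S(2,0) = 339.3806; S(2,1) = 112.9700; S(2,2) = 37.6044
Terminal payoffs V(N, i) = max(S_T - K, 0):
  V(2,0) = 210.620636; V(2,1) = 0.000000; V(2,2) = 0.000000
Backward induction: V(k, i) = exp(-r*dt) * [p * V(k+1, i) + (1-p) * V(k+1, i+1)]; then take max(V_cont, immediate exercise) for American.
  V(1,0) = exp(-r*dt) * [p*210.620636 + (1-p)*0.000000] = 78.343588; exercise = 67.045593; V(1,0) = max -> 78.343588
  V(1,1) = exp(-r*dt) * [p*0.000000 + (1-p)*0.000000] = 0.000000; exercise = 0.000000; V(1,1) = max -> 0.000000
  V(0,0) = exp(-r*dt) * [p*78.343588 + (1-p)*0.000000] = 29.141104; exercise = 0.000000; V(0,0) = max -> 29.141104


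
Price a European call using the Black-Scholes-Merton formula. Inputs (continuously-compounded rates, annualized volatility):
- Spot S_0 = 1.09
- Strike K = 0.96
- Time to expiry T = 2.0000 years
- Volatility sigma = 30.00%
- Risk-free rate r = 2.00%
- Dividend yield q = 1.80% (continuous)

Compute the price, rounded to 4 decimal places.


Answer: Price = 0.2381

Derivation:
d1 = (ln(S/K) + (r - q + 0.5*sigma^2) * T) / (sigma * sqrt(T)) = 0.52090127
d2 = d1 - sigma * sqrt(T) = 0.09663720
exp(-rT) = 0.96078944; exp(-qT) = 0.96464029
C = S_0 * exp(-qT) * N(d1) - K * exp(-rT) * N(d2)
N(d1) = 0.69878222; N(d2) = 0.53849274
C = 1.0900 * 0.96464029 * 0.69878222 - 0.9600 * 0.96078944 * 0.53849274 = 0.2381


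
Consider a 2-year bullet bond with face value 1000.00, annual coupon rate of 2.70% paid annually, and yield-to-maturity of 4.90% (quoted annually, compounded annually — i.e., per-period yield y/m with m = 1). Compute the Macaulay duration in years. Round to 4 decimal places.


Coupon per period c = face * coupon_rate / m = 27.000000
Periods per year m = 1; per-period yield y/m = 0.049000
Number of cashflows N = 2
Cashflows (t years, CF_t, discount factor 1/(1+y/m)^(m*t), PV):
  t = 1.0000: CF_t = 27.000000, DF = 0.953289, PV = 25.738799
  t = 2.0000: CF_t = 1027.000000, DF = 0.908760, PV = 933.296135
Price P = sum_t PV_t = 959.034934
Macaulay numerator sum_t t * PV_t:
  t * PV_t at t = 1.0000: 25.738799
  t * PV_t at t = 2.0000: 1866.592270
Macaulay duration D = (sum_t t * PV_t) / P = 1892.331068 / 959.034934 = 1.973162

Answer: Macaulay duration = 1.9732 years


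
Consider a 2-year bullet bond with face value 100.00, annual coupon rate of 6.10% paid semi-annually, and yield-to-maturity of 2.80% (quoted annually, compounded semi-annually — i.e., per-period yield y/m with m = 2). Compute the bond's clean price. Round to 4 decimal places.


Answer: Price = 106.3753

Derivation:
Coupon per period c = face * coupon_rate / m = 3.050000
Periods per year m = 2; per-period yield y/m = 0.014000
Number of cashflows N = 4
Cashflows (t years, CF_t, discount factor 1/(1+y/m)^(m*t), PV):
  t = 0.5000: CF_t = 3.050000, DF = 0.986193, PV = 3.007890
  t = 1.0000: CF_t = 3.050000, DF = 0.972577, PV = 2.966360
  t = 1.5000: CF_t = 3.050000, DF = 0.959149, PV = 2.925405
  t = 2.0000: CF_t = 103.050000, DF = 0.945906, PV = 97.475658
Price P = sum_t PV_t = 106.375313


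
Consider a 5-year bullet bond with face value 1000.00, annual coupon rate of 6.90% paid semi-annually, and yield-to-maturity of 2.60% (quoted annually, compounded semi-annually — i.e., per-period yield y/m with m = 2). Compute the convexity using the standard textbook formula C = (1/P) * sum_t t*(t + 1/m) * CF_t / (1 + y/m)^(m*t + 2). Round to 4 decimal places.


Coupon per period c = face * coupon_rate / m = 34.500000
Periods per year m = 2; per-period yield y/m = 0.013000
Number of cashflows N = 10
Cashflows (t years, CF_t, discount factor 1/(1+y/m)^(m*t), PV):
  t = 0.5000: CF_t = 34.500000, DF = 0.987167, PV = 34.057256
  t = 1.0000: CF_t = 34.500000, DF = 0.974498, PV = 33.620193
  t = 1.5000: CF_t = 34.500000, DF = 0.961992, PV = 33.188740
  t = 2.0000: CF_t = 34.500000, DF = 0.949647, PV = 32.762823
  t = 2.5000: CF_t = 34.500000, DF = 0.937460, PV = 32.342372
  t = 3.0000: CF_t = 34.500000, DF = 0.925429, PV = 31.927317
  t = 3.5000: CF_t = 34.500000, DF = 0.913553, PV = 31.517588
  t = 4.0000: CF_t = 34.500000, DF = 0.901829, PV = 31.113118
  t = 4.5000: CF_t = 34.500000, DF = 0.890256, PV = 30.713838
  t = 5.0000: CF_t = 1034.500000, DF = 0.878831, PV = 909.151043
Price P = sum_t PV_t = 1200.394287
Convexity numerator sum_t t*(t + 1/m) * CF_t / (1+y/m)^(m*t + 2):
  t = 0.5000: term = 16.594370
  t = 1.0000: term = 49.144234
  t = 1.5000: term = 97.027116
  t = 2.0000: term = 159.636584
  t = 2.5000: term = 236.381912
  t = 3.0000: term = 326.687736
  t = 3.5000: term = 429.993730
  t = 4.0000: term = 545.754275
  t = 4.5000: term = 673.438148
  t = 5.0000: term = 24364.070332
Convexity = (1/P) * sum = 26898.728437 / 1200.394287 = 22.408244

Answer: Convexity = 22.4082
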